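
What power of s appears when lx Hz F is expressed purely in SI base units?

lx = m⁻²·cd.
Hz = s⁻¹.
F = kg⁻¹·m⁻²·s⁴·A².
Combining: lx·Hz·F = (m⁻²·cd) · s⁻¹ · (kg⁻¹·m⁻²·s⁴·A²) = kg⁻¹·m⁻⁴·s³·A²·cd.
The exponent of s is 3.

3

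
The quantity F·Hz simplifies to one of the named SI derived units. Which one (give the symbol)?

F = C/V (capacitance = charge per voltage),
    = A·s/(kg·m²·s⁻³·A⁻¹) (substituting C and V),
    = kg⁻¹·m⁻²·s⁴·A².
Hz = 1/s = s⁻¹ (frequency is cycles per second).
Combining: F·Hz = (kg⁻¹·m⁻²·s⁴·A²) · s⁻¹ = kg⁻¹·m⁻²·s³·A².
kg⁻¹·m⁻²·s³·A² is the base-SI form of the siemens.

S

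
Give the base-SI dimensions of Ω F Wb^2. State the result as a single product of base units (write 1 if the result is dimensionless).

Ω = kg·m²·s⁻³·A⁻².
F = kg⁻¹·m⁻²·s⁴·A².
Wb = kg·m²·s⁻²·A⁻¹.
So Wb² = kg²·m⁴·s⁻⁴·A⁻².
Combining: Ω·F·Wb² = (kg·m²·s⁻³·A⁻²) · (kg⁻¹·m⁻²·s⁴·A²) · (kg²·m⁴·s⁻⁴·A⁻²) = kg²·m⁴·s⁻³·A⁻².

kg²·m⁴·s⁻³·A⁻²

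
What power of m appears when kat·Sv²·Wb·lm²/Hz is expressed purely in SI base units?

6

kat = s⁻¹·mol.
Sv = m²·s⁻².
So Sv² = m⁴·s⁻⁴.
Wb = kg·m²·s⁻²·A⁻¹.
lm = cd.
So lm² = cd².
Hz = s⁻¹.
So Hz⁻¹ = s.
Combining: kat·Sv²·Wb·lm²·Hz⁻¹ = (s⁻¹·mol) · (m⁴·s⁻⁴) · (kg·m²·s⁻²·A⁻¹) · cd² · s = kg·m⁶·s⁻⁶·A⁻¹·mol·cd².
The exponent of m is 6.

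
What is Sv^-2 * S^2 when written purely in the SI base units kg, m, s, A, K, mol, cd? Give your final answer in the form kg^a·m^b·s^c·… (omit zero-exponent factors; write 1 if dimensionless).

kg⁻²·m⁻⁸·s¹⁰·A⁴

Sv = m²·s⁻².
So Sv⁻² = m⁻⁴·s⁴.
S = kg⁻¹·m⁻²·s³·A².
So S² = kg⁻²·m⁻⁴·s⁶·A⁴.
Combining: Sv⁻²·S² = (m⁻⁴·s⁴) · (kg⁻²·m⁻⁴·s⁶·A⁴) = kg⁻²·m⁻⁸·s¹⁰·A⁴.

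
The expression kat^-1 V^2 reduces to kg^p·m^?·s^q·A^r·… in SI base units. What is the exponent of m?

kat = mol/s = s⁻¹·mol (catalytic activity).
So kat⁻¹ = s·mol⁻¹.
V = W/A (potential = power per current),
    = kg·m²·s⁻³·A⁻¹.
So V² = kg²·m⁴·s⁻⁶·A⁻².
Combining: kat⁻¹·V² = (s·mol⁻¹) · (kg²·m⁴·s⁻⁶·A⁻²) = kg²·m⁴·s⁻⁵·A⁻²·mol⁻¹.
The exponent of m is 4.

4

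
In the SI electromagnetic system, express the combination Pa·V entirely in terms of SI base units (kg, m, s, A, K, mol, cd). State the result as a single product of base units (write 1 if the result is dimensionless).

kg²·m·s⁻⁵·A⁻¹

Pa = N/m² (pressure = force per area),
    = kg·m⁻¹·s⁻².
V = W/A (potential = power per current),
    = kg·m²·s⁻³·A⁻¹.
Combining: Pa·V = (kg·m⁻¹·s⁻²) · (kg·m²·s⁻³·A⁻¹) = kg²·m·s⁻⁵·A⁻¹.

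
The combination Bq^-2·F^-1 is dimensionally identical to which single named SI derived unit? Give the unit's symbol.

Bq = 1/s = s⁻¹ (activity is decays per second).
So Bq⁻² = s².
F = C/V (capacitance = charge per voltage),
    = A·s/(kg·m²·s⁻³·A⁻¹) (substituting C and V),
    = kg⁻¹·m⁻²·s⁴·A².
So F⁻¹ = kg·m²·s⁻⁴·A⁻².
Combining: Bq⁻²·F⁻¹ = s² · (kg·m²·s⁻⁴·A⁻²) = kg·m²·s⁻²·A⁻².
kg·m²·s⁻²·A⁻² is the base-SI form of the henry.

H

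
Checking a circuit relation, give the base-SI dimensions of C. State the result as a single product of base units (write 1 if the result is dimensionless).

C = s·A.

s·A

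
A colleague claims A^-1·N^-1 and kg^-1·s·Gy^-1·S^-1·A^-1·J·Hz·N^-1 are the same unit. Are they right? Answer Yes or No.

Left side:
  N = kg·m·s⁻².
  So N⁻¹ = kg⁻¹·m⁻¹·s².
  Combining: A⁻¹·N⁻¹ = A⁻¹ · (kg⁻¹·m⁻¹·s²) = kg⁻¹·m⁻¹·s²·A⁻¹.
Right side:
  Gy = J/kg (absorbed dose = energy per mass),
      = m²·s⁻².
  So Gy⁻¹ = m⁻²·s².
  S = 1/Ω (conductance is reciprocal resistance),
      = kg⁻¹·m⁻²·s³·A².
  So S⁻¹ = kg·m²·s⁻³·A⁻².
  J = N·m (work = force × distance),
      = kg·m²·s⁻².
  Hz = 1/s = s⁻¹ (frequency is cycles per second).
  N = kg·m/s² = kg·m·s⁻² (force = mass × acceleration).
  So N⁻¹ = kg⁻¹·m⁻¹·s².
  Combining: kg⁻¹·s·Gy⁻¹·S⁻¹·A⁻¹·J·Hz·N⁻¹ = kg⁻¹ · s · (m⁻²·s²) · (kg·m²·s⁻³·A⁻²) · A⁻¹ · (kg·m²·s⁻²) · s⁻¹ · (kg⁻¹·m⁻¹·s²) = m·s⁻¹·A⁻³.
Left is kg⁻¹·m⁻¹·s²·A⁻¹; right is m·s⁻¹·A⁻³ — different.

No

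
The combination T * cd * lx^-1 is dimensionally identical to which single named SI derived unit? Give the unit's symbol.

T = Wb/m² (flux density = flux per area),
    = kg·s⁻²·A⁻¹.
lx = lm/m² (illuminance = luminous flux per area),
    = m⁻²·cd.
So lx⁻¹ = m²·cd⁻¹.
Combining: T·cd·lx⁻¹ = (kg·s⁻²·A⁻¹) · cd · (m²·cd⁻¹) = kg·m²·s⁻²·A⁻¹.
kg·m²·s⁻²·A⁻¹ is the base-SI form of the weber.

Wb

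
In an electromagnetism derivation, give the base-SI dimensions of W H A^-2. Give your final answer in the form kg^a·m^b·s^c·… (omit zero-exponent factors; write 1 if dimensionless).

W = kg·m²·s⁻³.
H = kg·m²·s⁻²·A⁻².
Combining: W·H·A⁻² = (kg·m²·s⁻³) · (kg·m²·s⁻²·A⁻²) · A⁻² = kg²·m⁴·s⁻⁵·A⁻⁴.

kg²·m⁴·s⁻⁵·A⁻⁴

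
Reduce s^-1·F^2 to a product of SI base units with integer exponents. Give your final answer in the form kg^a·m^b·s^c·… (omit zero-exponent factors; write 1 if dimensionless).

F = kg⁻¹·m⁻²·s⁴·A².
So F² = kg⁻²·m⁻⁴·s⁸·A⁴.
Combining: s⁻¹·F² = s⁻¹ · (kg⁻²·m⁻⁴·s⁸·A⁴) = kg⁻²·m⁻⁴·s⁷·A⁴.

kg⁻²·m⁻⁴·s⁷·A⁴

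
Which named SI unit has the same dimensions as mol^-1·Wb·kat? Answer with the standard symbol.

Wb = kg·m²·s⁻²·A⁻¹.
kat = s⁻¹·mol.
Combining: mol⁻¹·Wb·kat = mol⁻¹ · (kg·m²·s⁻²·A⁻¹) · (s⁻¹·mol) = kg·m²·s⁻³·A⁻¹.
kg·m²·s⁻³·A⁻¹ is the base-SI form of the volt.

V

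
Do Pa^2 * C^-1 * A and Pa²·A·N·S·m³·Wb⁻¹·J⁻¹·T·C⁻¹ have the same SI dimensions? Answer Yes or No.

No

Left side:
  Pa = kg·m⁻¹·s⁻².
  So Pa² = kg²·m⁻²·s⁻⁴.
  C = s·A.
  So C⁻¹ = s⁻¹·A⁻¹.
  Combining: Pa²·C⁻¹·A = (kg²·m⁻²·s⁻⁴) · (s⁻¹·A⁻¹) · A = kg²·m⁻²·s⁻⁵.
Right side:
  Pa = N/m² (pressure = force per area),
      = kg·m⁻¹·s⁻².
  So Pa² = kg²·m⁻²·s⁻⁴.
  N = kg·m/s² = kg·m·s⁻² (force = mass × acceleration).
  S = 1/Ω (conductance is reciprocal resistance),
      = kg⁻¹·m⁻²·s³·A².
  Wb = V·s (flux: a volt is a weber per second),
      = kg·m²·s⁻²·A⁻¹.
  So Wb⁻¹ = kg⁻¹·m⁻²·s²·A.
  J = N·m (work = force × distance),
      = kg·m²·s⁻².
  So J⁻¹ = kg⁻¹·m⁻²·s².
  T = Wb/m² (flux density = flux per area),
      = kg·s⁻²·A⁻¹.
  C = A·s = s·A (charge = current × time).
  So C⁻¹ = s⁻¹·A⁻¹.
  Combining: Pa²·A·N·S·m³·Wb⁻¹·J⁻¹·T·C⁻¹ = (kg²·m⁻²·s⁻⁴) · A · (kg·m·s⁻²) · (kg⁻¹·m⁻²·s³·A²) · m³ · (kg⁻¹·m⁻²·s²·A) · (kg⁻¹·m⁻²·s²) · (kg·s⁻²·A⁻¹) · (s⁻¹·A⁻¹) = kg·m⁻⁴·s⁻²·A².
Left is kg²·m⁻²·s⁻⁵; right is kg·m⁻⁴·s⁻²·A² — different.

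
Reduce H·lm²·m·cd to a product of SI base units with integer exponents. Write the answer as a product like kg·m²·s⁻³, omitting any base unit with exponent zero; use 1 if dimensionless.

H = Wb/A (inductance = flux per current),
    = kg·m²·s⁻²·A⁻².
lm = cd·sr = cd (luminous flux; sr is dimensionless).
So lm² = cd².
Combining: H·lm²·m·cd = (kg·m²·s⁻²·A⁻²) · cd² · m · cd = kg·m³·s⁻²·A⁻²·cd³.

kg·m³·s⁻²·A⁻²·cd³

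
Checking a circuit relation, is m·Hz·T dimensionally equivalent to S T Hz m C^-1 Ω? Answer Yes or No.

Left side:
  Hz = s⁻¹.
  T = kg·s⁻²·A⁻¹.
  Combining: m·Hz·T = m · s⁻¹ · (kg·s⁻²·A⁻¹) = kg·m·s⁻³·A⁻¹.
Right side:
  S = 1/Ω (conductance is reciprocal resistance),
      = kg⁻¹·m⁻²·s³·A².
  T = Wb/m² (flux density = flux per area),
      = kg·s⁻²·A⁻¹.
  Hz = 1/s = s⁻¹ (frequency is cycles per second).
  C = A·s = s·A (charge = current × time).
  So C⁻¹ = s⁻¹·A⁻¹.
  Ω = V/A (resistance = voltage per current),
      = kg·m²·s⁻³·A⁻².
  Combining: S·T·Hz·m·C⁻¹·Ω = (kg⁻¹·m⁻²·s³·A²) · (kg·s⁻²·A⁻¹) · s⁻¹ · m · (s⁻¹·A⁻¹) · (kg·m²·s⁻³·A⁻²) = kg·m·s⁻⁴·A⁻².
Left is kg·m·s⁻³·A⁻¹; right is kg·m·s⁻⁴·A⁻² — different.

No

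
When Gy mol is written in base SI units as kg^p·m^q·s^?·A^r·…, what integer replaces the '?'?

-2

Gy = m²·s⁻².
Combining: Gy·mol = (m²·s⁻²) · mol = m²·s⁻²·mol.
The exponent of s is -2.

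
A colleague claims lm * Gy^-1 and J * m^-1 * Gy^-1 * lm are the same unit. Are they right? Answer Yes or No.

Left side:
  lm = cd.
  Gy = m²·s⁻².
  So Gy⁻¹ = m⁻²·s².
  Combining: lm·Gy⁻¹ = cd · (m⁻²·s²) = m⁻²·s²·cd.
Right side:
  J = kg·m²·s⁻².
  Gy = m²·s⁻².
  So Gy⁻¹ = m⁻²·s².
  lm = cd.
  Combining: J·m⁻¹·Gy⁻¹·lm = (kg·m²·s⁻²) · m⁻¹ · (m⁻²·s²) · cd = kg·m⁻¹·cd.
Left is m⁻²·s²·cd; right is kg·m⁻¹·cd — different.

No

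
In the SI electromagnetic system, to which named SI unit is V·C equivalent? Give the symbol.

V = kg·m²·s⁻³·A⁻¹.
C = s·A.
Combining: V·C = (kg·m²·s⁻³·A⁻¹) · (s·A) = kg·m²·s⁻².
kg·m²·s⁻² is the base-SI form of the joule.

J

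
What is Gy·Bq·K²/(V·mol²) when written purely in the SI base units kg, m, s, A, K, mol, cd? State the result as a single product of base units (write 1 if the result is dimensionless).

kg⁻¹·A·K²·mol⁻²

V = W/A (potential = power per current),
    = kg·m²·s⁻³·A⁻¹.
So V⁻¹ = kg⁻¹·m⁻²·s³·A.
Gy = J/kg (absorbed dose = energy per mass),
    = m²·s⁻².
Bq = 1/s = s⁻¹ (activity is decays per second).
Combining: V⁻¹·mol⁻²·Gy·Bq·K² = (kg⁻¹·m⁻²·s³·A) · mol⁻² · (m²·s⁻²) · s⁻¹ · K² = kg⁻¹·A·K²·mol⁻².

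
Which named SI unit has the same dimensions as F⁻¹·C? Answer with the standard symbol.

F = C/V (capacitance = charge per voltage),
    = A·s/(kg·m²·s⁻³·A⁻¹) (substituting C and V),
    = kg⁻¹·m⁻²·s⁴·A².
So F⁻¹ = kg·m²·s⁻⁴·A⁻².
C = A·s = s·A (charge = current × time).
Combining: F⁻¹·C = (kg·m²·s⁻⁴·A⁻²) · (s·A) = kg·m²·s⁻³·A⁻¹.
kg·m²·s⁻³·A⁻¹ is the base-SI form of the volt.

V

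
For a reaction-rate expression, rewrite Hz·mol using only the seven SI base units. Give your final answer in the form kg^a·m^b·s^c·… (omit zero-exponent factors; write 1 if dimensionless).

s⁻¹·mol

Hz = s⁻¹.
Combining: Hz·mol = s⁻¹ · mol = s⁻¹·mol.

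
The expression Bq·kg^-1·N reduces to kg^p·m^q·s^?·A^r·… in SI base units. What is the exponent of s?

Bq = s⁻¹.
N = kg·m·s⁻².
Combining: Bq·kg⁻¹·N = s⁻¹ · kg⁻¹ · (kg·m·s⁻²) = m·s⁻³.
The exponent of s is -3.

-3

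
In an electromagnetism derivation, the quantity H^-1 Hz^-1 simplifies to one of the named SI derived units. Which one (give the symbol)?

H = Wb/A (inductance = flux per current),
    = kg·m²·s⁻²·A⁻².
So H⁻¹ = kg⁻¹·m⁻²·s²·A².
Hz = 1/s = s⁻¹ (frequency is cycles per second).
So Hz⁻¹ = s.
Combining: H⁻¹·Hz⁻¹ = (kg⁻¹·m⁻²·s²·A²) · s = kg⁻¹·m⁻²·s³·A².
kg⁻¹·m⁻²·s³·A² is the base-SI form of the siemens.

S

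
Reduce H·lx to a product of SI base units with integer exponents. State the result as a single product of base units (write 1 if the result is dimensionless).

kg·s⁻²·A⁻²·cd

H = kg·m²·s⁻²·A⁻².
lx = m⁻²·cd.
Combining: H·lx = (kg·m²·s⁻²·A⁻²) · (m⁻²·cd) = kg·s⁻²·A⁻²·cd.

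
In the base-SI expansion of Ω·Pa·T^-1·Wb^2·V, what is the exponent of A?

Ω = kg·m²·s⁻³·A⁻².
Pa = kg·m⁻¹·s⁻².
T = kg·s⁻²·A⁻¹.
So T⁻¹ = kg⁻¹·s²·A.
Wb = kg·m²·s⁻²·A⁻¹.
So Wb² = kg²·m⁴·s⁻⁴·A⁻².
V = kg·m²·s⁻³·A⁻¹.
Combining: Ω·Pa·T⁻¹·Wb²·V = (kg·m²·s⁻³·A⁻²) · (kg·m⁻¹·s⁻²) · (kg⁻¹·s²·A) · (kg²·m⁴·s⁻⁴·A⁻²) · (kg·m²·s⁻³·A⁻¹) = kg⁴·m⁷·s⁻¹⁰·A⁻⁴.
The exponent of A is -4.

-4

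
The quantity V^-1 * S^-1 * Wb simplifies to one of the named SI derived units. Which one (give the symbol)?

V = W/A (potential = power per current),
    = kg·m²·s⁻³·A⁻¹.
So V⁻¹ = kg⁻¹·m⁻²·s³·A.
S = 1/Ω (conductance is reciprocal resistance),
    = kg⁻¹·m⁻²·s³·A².
So S⁻¹ = kg·m²·s⁻³·A⁻².
Wb = V·s (flux: a volt is a weber per second),
    = kg·m²·s⁻²·A⁻¹.
Combining: V⁻¹·S⁻¹·Wb = (kg⁻¹·m⁻²·s³·A) · (kg·m²·s⁻³·A⁻²) · (kg·m²·s⁻²·A⁻¹) = kg·m²·s⁻²·A⁻².
kg·m²·s⁻²·A⁻² is the base-SI form of the henry.

H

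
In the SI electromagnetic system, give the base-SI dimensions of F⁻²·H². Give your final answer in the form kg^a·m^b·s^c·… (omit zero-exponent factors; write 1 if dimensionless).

kg⁴·m⁸·s⁻¹²·A⁻⁸

F = kg⁻¹·m⁻²·s⁴·A².
So F⁻² = kg²·m⁴·s⁻⁸·A⁻⁴.
H = kg·m²·s⁻²·A⁻².
So H² = kg²·m⁴·s⁻⁴·A⁻⁴.
Combining: F⁻²·H² = (kg²·m⁴·s⁻⁸·A⁻⁴) · (kg²·m⁴·s⁻⁴·A⁻⁴) = kg⁴·m⁸·s⁻¹²·A⁻⁸.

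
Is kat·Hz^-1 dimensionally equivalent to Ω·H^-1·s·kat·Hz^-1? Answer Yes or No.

Yes

Left side:
  kat = s⁻¹·mol.
  Hz = s⁻¹.
  So Hz⁻¹ = s.
  Combining: kat·Hz⁻¹ = (s⁻¹·mol) · s = mol.
Right side:
  Ω = kg·m²·s⁻³·A⁻².
  H = kg·m²·s⁻²·A⁻².
  So H⁻¹ = kg⁻¹·m⁻²·s²·A².
  kat = s⁻¹·mol.
  Hz = s⁻¹.
  So Hz⁻¹ = s.
  Combining: Ω·H⁻¹·s·kat·Hz⁻¹ = (kg·m²·s⁻³·A⁻²) · (kg⁻¹·m⁻²·s²·A²) · s · (s⁻¹·mol) · s = mol.
Both reduce to mol.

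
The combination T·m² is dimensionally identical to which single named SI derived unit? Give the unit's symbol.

T = Wb/m² (flux density = flux per area),
    = kg·s⁻²·A⁻¹.
Combining: T·m² = (kg·s⁻²·A⁻¹) · m² = kg·m²·s⁻²·A⁻¹.
kg·m²·s⁻²·A⁻¹ is the base-SI form of the weber.

Wb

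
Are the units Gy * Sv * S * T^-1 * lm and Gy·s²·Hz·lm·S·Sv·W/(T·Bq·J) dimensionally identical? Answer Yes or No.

No

Left side:
  Gy = m²·s⁻².
  Sv = m²·s⁻².
  S = kg⁻¹·m⁻²·s³·A².
  T = kg·s⁻²·A⁻¹.
  So T⁻¹ = kg⁻¹·s²·A.
  lm = cd.
  Combining: Gy·Sv·S·T⁻¹·lm = (m²·s⁻²) · (m²·s⁻²) · (kg⁻¹·m⁻²·s³·A²) · (kg⁻¹·s²·A) · cd = kg⁻²·m²·s·A³·cd.
Right side:
  Gy = J/kg (absorbed dose = energy per mass),
      = m²·s⁻².
  Hz = 1/s = s⁻¹ (frequency is cycles per second).
  T = Wb/m² (flux density = flux per area),
      = kg·s⁻²·A⁻¹.
  So T⁻¹ = kg⁻¹·s²·A.
  Bq = 1/s = s⁻¹ (activity is decays per second).
  So Bq⁻¹ = s.
  lm = cd·sr = cd (luminous flux; sr is dimensionless).
  S = 1/Ω (conductance is reciprocal resistance),
      = kg⁻¹·m⁻²·s³·A².
  Sv = J/kg (equivalent dose = energy per mass),
      = m²·s⁻².
  W = J/s (power = energy per time),
      = kg·m²·s⁻³.
  J = N·m (work = force × distance),
      = kg·m²·s⁻².
  So J⁻¹ = kg⁻¹·m⁻²·s².
  Combining: Gy·s²·Hz·T⁻¹·Bq⁻¹·lm·S·Sv·W·J⁻¹ = (m²·s⁻²) · s² · s⁻¹ · (kg⁻¹·s²·A) · s · cd · (kg⁻¹·m⁻²·s³·A²) · (m²·s⁻²) · (kg·m²·s⁻³) · (kg⁻¹·m⁻²·s²) = kg⁻²·m²·s²·A³·cd.
Left is kg⁻²·m²·s·A³·cd; right is kg⁻²·m²·s²·A³·cd — different.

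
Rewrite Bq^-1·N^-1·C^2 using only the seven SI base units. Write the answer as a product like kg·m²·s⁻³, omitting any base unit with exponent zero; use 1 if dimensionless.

Bq = 1/s = s⁻¹ (activity is decays per second).
So Bq⁻¹ = s.
N = kg·m/s² = kg·m·s⁻² (force = mass × acceleration).
So N⁻¹ = kg⁻¹·m⁻¹·s².
C = A·s = s·A (charge = current × time).
So C² = s²·A².
Combining: Bq⁻¹·N⁻¹·C² = s · (kg⁻¹·m⁻¹·s²) · (s²·A²) = kg⁻¹·m⁻¹·s⁵·A².

kg⁻¹·m⁻¹·s⁵·A²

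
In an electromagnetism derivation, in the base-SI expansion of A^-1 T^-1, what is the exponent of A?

T = kg·s⁻²·A⁻¹.
So T⁻¹ = kg⁻¹·s²·A.
Combining: A⁻¹·T⁻¹ = A⁻¹ · (kg⁻¹·s²·A) = kg⁻¹·s².
The exponent of A is 0.

0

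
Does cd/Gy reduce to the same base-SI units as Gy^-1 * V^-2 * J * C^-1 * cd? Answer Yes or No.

Left side:
  Gy = m²·s⁻².
  So Gy⁻¹ = m⁻²·s².
  Combining: cd·Gy⁻¹ = cd · (m⁻²·s²) = m⁻²·s²·cd.
Right side:
  Gy = J/kg (absorbed dose = energy per mass),
      = m²·s⁻².
  So Gy⁻¹ = m⁻²·s².
  V = W/A (potential = power per current),
      = kg·m²·s⁻³·A⁻¹.
  So V⁻² = kg⁻²·m⁻⁴·s⁶·A².
  J = N·m (work = force × distance),
      = kg·m²·s⁻².
  C = A·s = s·A (charge = current × time).
  So C⁻¹ = s⁻¹·A⁻¹.
  Combining: Gy⁻¹·V⁻²·J·C⁻¹·cd = (m⁻²·s²) · (kg⁻²·m⁻⁴·s⁶·A²) · (kg·m²·s⁻²) · (s⁻¹·A⁻¹) · cd = kg⁻¹·m⁻⁴·s⁵·A·cd.
Left is m⁻²·s²·cd; right is kg⁻¹·m⁻⁴·s⁵·A·cd — different.

No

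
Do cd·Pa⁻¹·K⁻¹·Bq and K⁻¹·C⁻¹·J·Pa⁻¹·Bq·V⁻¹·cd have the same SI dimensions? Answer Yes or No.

Left side:
  Pa = N/m² (pressure = force per area),
      = kg·m⁻¹·s⁻².
  So Pa⁻¹ = kg⁻¹·m·s².
  Bq = 1/s = s⁻¹ (activity is decays per second).
  Combining: cd·Pa⁻¹·K⁻¹·Bq = cd · (kg⁻¹·m·s²) · K⁻¹ · s⁻¹ = kg⁻¹·m·s·K⁻¹·cd.
Right side:
  C = A·s = s·A (charge = current × time).
  So C⁻¹ = s⁻¹·A⁻¹.
  J = N·m (work = force × distance),
      = kg·m²·s⁻².
  Pa = N/m² (pressure = force per area),
      = kg·m⁻¹·s⁻².
  So Pa⁻¹ = kg⁻¹·m·s².
  Bq = 1/s = s⁻¹ (activity is decays per second).
  V = W/A (potential = power per current),
      = kg·m²·s⁻³·A⁻¹.
  So V⁻¹ = kg⁻¹·m⁻²·s³·A.
  Combining: K⁻¹·C⁻¹·J·Pa⁻¹·Bq·V⁻¹·cd = K⁻¹ · (s⁻¹·A⁻¹) · (kg·m²·s⁻²) · (kg⁻¹·m·s²) · s⁻¹ · (kg⁻¹·m⁻²·s³·A) · cd = kg⁻¹·m·s·K⁻¹·cd.
Both reduce to kg⁻¹·m·s·K⁻¹·cd.

Yes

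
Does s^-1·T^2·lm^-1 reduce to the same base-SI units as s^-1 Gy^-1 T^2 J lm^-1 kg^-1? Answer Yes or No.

Left side:
  T = kg·s⁻²·A⁻¹.
  So T² = kg²·s⁻⁴·A⁻².
  lm = cd.
  So lm⁻¹ = cd⁻¹.
  Combining: s⁻¹·T²·lm⁻¹ = s⁻¹ · (kg²·s⁻⁴·A⁻²) · cd⁻¹ = kg²·s⁻⁵·A⁻²·cd⁻¹.
Right side:
  Gy = J/kg (absorbed dose = energy per mass),
      = m²·s⁻².
  So Gy⁻¹ = m⁻²·s².
  T = Wb/m² (flux density = flux per area),
      = kg·s⁻²·A⁻¹.
  So T² = kg²·s⁻⁴·A⁻².
  J = N·m (work = force × distance),
      = kg·m²·s⁻².
  lm = cd·sr = cd (luminous flux; sr is dimensionless).
  So lm⁻¹ = cd⁻¹.
  Combining: s⁻¹·Gy⁻¹·T²·J·lm⁻¹·kg⁻¹ = s⁻¹ · (m⁻²·s²) · (kg²·s⁻⁴·A⁻²) · (kg·m²·s⁻²) · cd⁻¹ · kg⁻¹ = kg²·s⁻⁵·A⁻²·cd⁻¹.
Both reduce to kg²·s⁻⁵·A⁻²·cd⁻¹.

Yes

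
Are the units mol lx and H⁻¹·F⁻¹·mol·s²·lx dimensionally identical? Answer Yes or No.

Left side:
  lx = m⁻²·cd.
  Combining: mol·lx = mol · (m⁻²·cd) = m⁻²·mol·cd.
Right side:
  H = kg·m²·s⁻²·A⁻².
  So H⁻¹ = kg⁻¹·m⁻²·s²·A².
  F = kg⁻¹·m⁻²·s⁴·A².
  So F⁻¹ = kg·m²·s⁻⁴·A⁻².
  lx = m⁻²·cd.
  Combining: H⁻¹·F⁻¹·mol·s²·lx = (kg⁻¹·m⁻²·s²·A²) · (kg·m²·s⁻⁴·A⁻²) · mol · s² · (m⁻²·cd) = m⁻²·mol·cd.
Both reduce to m⁻²·mol·cd.

Yes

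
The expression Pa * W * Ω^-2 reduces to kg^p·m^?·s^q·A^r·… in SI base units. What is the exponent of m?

-3

Pa = N/m² (pressure = force per area),
    = kg·m⁻¹·s⁻².
W = J/s (power = energy per time),
    = kg·m²·s⁻³.
Ω = V/A (resistance = voltage per current),
    = kg·m²·s⁻³·A⁻².
So Ω⁻² = kg⁻²·m⁻⁴·s⁶·A⁴.
Combining: Pa·W·Ω⁻² = (kg·m⁻¹·s⁻²) · (kg·m²·s⁻³) · (kg⁻²·m⁻⁴·s⁶·A⁴) = m⁻³·s·A⁴.
The exponent of m is -3.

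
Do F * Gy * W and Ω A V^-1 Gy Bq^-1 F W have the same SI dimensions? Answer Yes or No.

Left side:
  F = C/V (capacitance = charge per voltage),
      = A·s/(kg·m²·s⁻³·A⁻¹) (substituting C and V),
      = kg⁻¹·m⁻²·s⁴·A².
  Gy = J/kg (absorbed dose = energy per mass),
      = m²·s⁻².
  W = J/s (power = energy per time),
      = kg·m²·s⁻³.
  Combining: F·Gy·W = (kg⁻¹·m⁻²·s⁴·A²) · (m²·s⁻²) · (kg·m²·s⁻³) = m²·s⁻¹·A².
Right side:
  Ω = V/A (resistance = voltage per current),
      = kg·m²·s⁻³·A⁻².
  V = W/A (potential = power per current),
      = kg·m²·s⁻³·A⁻¹.
  So V⁻¹ = kg⁻¹·m⁻²·s³·A.
  Gy = J/kg (absorbed dose = energy per mass),
      = m²·s⁻².
  Bq = 1/s = s⁻¹ (activity is decays per second).
  So Bq⁻¹ = s.
  F = C/V (capacitance = charge per voltage),
      = A·s/(kg·m²·s⁻³·A⁻¹) (substituting C and V),
      = kg⁻¹·m⁻²·s⁴·A².
  W = J/s (power = energy per time),
      = kg·m²·s⁻³.
  Combining: Ω·A·V⁻¹·Gy·Bq⁻¹·F·W = (kg·m²·s⁻³·A⁻²) · A · (kg⁻¹·m⁻²·s³·A) · (m²·s⁻²) · s · (kg⁻¹·m⁻²·s⁴·A²) · (kg·m²·s⁻³) = m²·A².
Left is m²·s⁻¹·A²; right is m²·A² — different.

No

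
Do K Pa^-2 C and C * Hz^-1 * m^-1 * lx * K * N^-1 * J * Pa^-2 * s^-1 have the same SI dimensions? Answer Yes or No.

Left side:
  Pa = kg·m⁻¹·s⁻².
  So Pa⁻² = kg⁻²·m²·s⁴.
  C = s·A.
  Combining: K·Pa⁻²·C = K · (kg⁻²·m²·s⁴) · (s·A) = kg⁻²·m²·s⁵·A·K.
Right side:
  C = s·A.
  Hz = s⁻¹.
  So Hz⁻¹ = s.
  lx = m⁻²·cd.
  N = kg·m·s⁻².
  So N⁻¹ = kg⁻¹·m⁻¹·s².
  J = kg·m²·s⁻².
  Pa = kg·m⁻¹·s⁻².
  So Pa⁻² = kg⁻²·m²·s⁴.
  Combining: C·Hz⁻¹·m⁻¹·lx·K·N⁻¹·J·Pa⁻²·s⁻¹ = (s·A) · s · m⁻¹ · (m⁻²·cd) · K · (kg⁻¹·m⁻¹·s²) · (kg·m²·s⁻²) · (kg⁻²·m²·s⁴) · s⁻¹ = kg⁻²·s⁵·A·K·cd.
Left is kg⁻²·m²·s⁵·A·K; right is kg⁻²·s⁵·A·K·cd — different.

No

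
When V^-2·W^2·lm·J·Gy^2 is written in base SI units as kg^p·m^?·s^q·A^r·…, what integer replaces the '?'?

6

V = kg·m²·s⁻³·A⁻¹.
So V⁻² = kg⁻²·m⁻⁴·s⁶·A².
W = kg·m²·s⁻³.
So W² = kg²·m⁴·s⁻⁶.
lm = cd.
J = kg·m²·s⁻².
Gy = m²·s⁻².
So Gy² = m⁴·s⁻⁴.
Combining: V⁻²·W²·lm·J·Gy² = (kg⁻²·m⁻⁴·s⁶·A²) · (kg²·m⁴·s⁻⁶) · cd · (kg·m²·s⁻²) · (m⁴·s⁻⁴) = kg·m⁶·s⁻⁶·A²·cd.
The exponent of m is 6.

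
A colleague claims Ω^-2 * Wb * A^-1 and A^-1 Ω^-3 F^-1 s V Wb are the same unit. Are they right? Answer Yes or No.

No

Left side:
  Ω = V/A (resistance = voltage per current),
      = kg·m²·s⁻³·A⁻².
  So Ω⁻² = kg⁻²·m⁻⁴·s⁶·A⁴.
  Wb = V·s (flux: a volt is a weber per second),
      = kg·m²·s⁻²·A⁻¹.
  Combining: Ω⁻²·Wb·A⁻¹ = (kg⁻²·m⁻⁴·s⁶·A⁴) · (kg·m²·s⁻²·A⁻¹) · A⁻¹ = kg⁻¹·m⁻²·s⁴·A².
Right side:
  Ω = V/A (resistance = voltage per current),
      = kg·m²·s⁻³·A⁻².
  So Ω⁻³ = kg⁻³·m⁻⁶·s⁹·A⁶.
  F = C/V (capacitance = charge per voltage),
      = A·s/(kg·m²·s⁻³·A⁻¹) (substituting C and V),
      = kg⁻¹·m⁻²·s⁴·A².
  So F⁻¹ = kg·m²·s⁻⁴·A⁻².
  V = W/A (potential = power per current),
      = kg·m²·s⁻³·A⁻¹.
  Wb = V·s (flux: a volt is a weber per second),
      = kg·m²·s⁻²·A⁻¹.
  Combining: A⁻¹·Ω⁻³·F⁻¹·s·V·Wb = A⁻¹ · (kg⁻³·m⁻⁶·s⁹·A⁶) · (kg·m²·s⁻⁴·A⁻²) · s · (kg·m²·s⁻³·A⁻¹) · (kg·m²·s⁻²·A⁻¹) = s·A.
Left is kg⁻¹·m⁻²·s⁴·A²; right is s·A — different.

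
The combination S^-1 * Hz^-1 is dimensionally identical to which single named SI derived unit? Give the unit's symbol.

S = kg⁻¹·m⁻²·s³·A².
So S⁻¹ = kg·m²·s⁻³·A⁻².
Hz = s⁻¹.
So Hz⁻¹ = s.
Combining: S⁻¹·Hz⁻¹ = (kg·m²·s⁻³·A⁻²) · s = kg·m²·s⁻²·A⁻².
kg·m²·s⁻²·A⁻² is the base-SI form of the henry.

H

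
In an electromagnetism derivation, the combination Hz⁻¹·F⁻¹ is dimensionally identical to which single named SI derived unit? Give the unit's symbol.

Hz = 1/s = s⁻¹ (frequency is cycles per second).
So Hz⁻¹ = s.
F = C/V (capacitance = charge per voltage),
    = A·s/(kg·m²·s⁻³·A⁻¹) (substituting C and V),
    = kg⁻¹·m⁻²·s⁴·A².
So F⁻¹ = kg·m²·s⁻⁴·A⁻².
Combining: Hz⁻¹·F⁻¹ = s · (kg·m²·s⁻⁴·A⁻²) = kg·m²·s⁻³·A⁻².
kg·m²·s⁻³·A⁻² is the base-SI form of the ohm.

Ω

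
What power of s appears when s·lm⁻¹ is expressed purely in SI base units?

1

lm = cd·sr = cd (luminous flux; sr is dimensionless).
So lm⁻¹ = cd⁻¹.
Combining: s·lm⁻¹ = s · cd⁻¹ = s·cd⁻¹.
The exponent of s is 1.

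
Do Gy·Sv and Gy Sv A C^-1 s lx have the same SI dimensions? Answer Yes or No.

No

Left side:
  Gy = J/kg (absorbed dose = energy per mass),
      = m²·s⁻².
  Sv = J/kg (equivalent dose = energy per mass),
      = m²·s⁻².
  Combining: Gy·Sv = (m²·s⁻²) · (m²·s⁻²) = m⁴·s⁻⁴.
Right side:
  Gy = J/kg (absorbed dose = energy per mass),
      = m²·s⁻².
  Sv = J/kg (equivalent dose = energy per mass),
      = m²·s⁻².
  C = A·s = s·A (charge = current × time).
  So C⁻¹ = s⁻¹·A⁻¹.
  lx = lm/m² (illuminance = luminous flux per area),
      = m⁻²·cd.
  Combining: Gy·Sv·A·C⁻¹·s·lx = (m²·s⁻²) · (m²·s⁻²) · A · (s⁻¹·A⁻¹) · s · (m⁻²·cd) = m²·s⁻⁴·cd.
Left is m⁴·s⁻⁴; right is m²·s⁻⁴·cd — different.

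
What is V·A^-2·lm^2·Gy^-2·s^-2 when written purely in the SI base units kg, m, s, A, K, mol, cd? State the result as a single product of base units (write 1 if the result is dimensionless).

kg·m⁻²·s⁻¹·A⁻³·cd²

V = W/A (potential = power per current),
    = kg·m²·s⁻³·A⁻¹.
lm = cd·sr = cd (luminous flux; sr is dimensionless).
So lm² = cd².
Gy = J/kg (absorbed dose = energy per mass),
    = m²·s⁻².
So Gy⁻² = m⁻⁴·s⁴.
Combining: V·A⁻²·lm²·Gy⁻²·s⁻² = (kg·m²·s⁻³·A⁻¹) · A⁻² · cd² · (m⁻⁴·s⁴) · s⁻² = kg·m⁻²·s⁻¹·A⁻³·cd².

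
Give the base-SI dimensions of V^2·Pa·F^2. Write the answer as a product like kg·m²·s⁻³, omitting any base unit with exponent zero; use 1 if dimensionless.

kg·m⁻¹·A²

V = W/A (potential = power per current),
    = kg·m²·s⁻³·A⁻¹.
So V² = kg²·m⁴·s⁻⁶·A⁻².
Pa = N/m² (pressure = force per area),
    = kg·m⁻¹·s⁻².
F = C/V (capacitance = charge per voltage),
    = A·s/(kg·m²·s⁻³·A⁻¹) (substituting C and V),
    = kg⁻¹·m⁻²·s⁴·A².
So F² = kg⁻²·m⁻⁴·s⁸·A⁴.
Combining: V²·Pa·F² = (kg²·m⁴·s⁻⁶·A⁻²) · (kg·m⁻¹·s⁻²) · (kg⁻²·m⁻⁴·s⁸·A⁴) = kg·m⁻¹·A².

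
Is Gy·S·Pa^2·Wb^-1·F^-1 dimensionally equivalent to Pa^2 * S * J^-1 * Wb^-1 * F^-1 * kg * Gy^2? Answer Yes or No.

Left side:
  Gy = m²·s⁻².
  S = kg⁻¹·m⁻²·s³·A².
  Pa = kg·m⁻¹·s⁻².
  So Pa² = kg²·m⁻²·s⁻⁴.
  Wb = kg·m²·s⁻²·A⁻¹.
  So Wb⁻¹ = kg⁻¹·m⁻²·s²·A.
  F = kg⁻¹·m⁻²·s⁴·A².
  So F⁻¹ = kg·m²·s⁻⁴·A⁻².
  Combining: Gy·S·Pa²·Wb⁻¹·F⁻¹ = (m²·s⁻²) · (kg⁻¹·m⁻²·s³·A²) · (kg²·m⁻²·s⁻⁴) · (kg⁻¹·m⁻²·s²·A) · (kg·m²·s⁻⁴·A⁻²) = kg·m⁻²·s⁻⁵·A.
Right side:
  Pa = N/m² (pressure = force per area),
      = kg·m⁻¹·s⁻².
  So Pa² = kg²·m⁻²·s⁻⁴.
  S = 1/Ω (conductance is reciprocal resistance),
      = kg⁻¹·m⁻²·s³·A².
  J = N·m (work = force × distance),
      = kg·m²·s⁻².
  So J⁻¹ = kg⁻¹·m⁻²·s².
  Wb = V·s (flux: a volt is a weber per second),
      = kg·m²·s⁻²·A⁻¹.
  So Wb⁻¹ = kg⁻¹·m⁻²·s²·A.
  F = C/V (capacitance = charge per voltage),
      = A·s/(kg·m²·s⁻³·A⁻¹) (substituting C and V),
      = kg⁻¹·m⁻²·s⁴·A².
  So F⁻¹ = kg·m²·s⁻⁴·A⁻².
  Gy = J/kg (absorbed dose = energy per mass),
      = m²·s⁻².
  So Gy² = m⁴·s⁻⁴.
  Combining: Pa²·S·J⁻¹·Wb⁻¹·F⁻¹·kg·Gy² = (kg²·m⁻²·s⁻⁴) · (kg⁻¹·m⁻²·s³·A²) · (kg⁻¹·m⁻²·s²) · (kg⁻¹·m⁻²·s²·A) · (kg·m²·s⁻⁴·A⁻²) · kg · (m⁴·s⁻⁴) = kg·m⁻²·s⁻⁵·A.
Both reduce to kg·m⁻²·s⁻⁵·A.

Yes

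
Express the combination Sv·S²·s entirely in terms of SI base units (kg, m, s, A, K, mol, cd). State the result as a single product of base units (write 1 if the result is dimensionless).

kg⁻²·m⁻²·s⁵·A⁴

Sv = J/kg (equivalent dose = energy per mass),
    = m²·s⁻².
S = 1/Ω (conductance is reciprocal resistance),
    = kg⁻¹·m⁻²·s³·A².
So S² = kg⁻²·m⁻⁴·s⁶·A⁴.
Combining: Sv·S²·s = (m²·s⁻²) · (kg⁻²·m⁻⁴·s⁶·A⁴) · s = kg⁻²·m⁻²·s⁵·A⁴.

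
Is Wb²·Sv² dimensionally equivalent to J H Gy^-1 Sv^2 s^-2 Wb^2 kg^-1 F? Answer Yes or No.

Left side:
  Wb = kg·m²·s⁻²·A⁻¹.
  So Wb² = kg²·m⁴·s⁻⁴·A⁻².
  Sv = m²·s⁻².
  So Sv² = m⁴·s⁻⁴.
  Combining: Wb²·Sv² = (kg²·m⁴·s⁻⁴·A⁻²) · (m⁴·s⁻⁴) = kg²·m⁸·s⁻⁸·A⁻².
Right side:
  J = N·m (work = force × distance),
      = kg·m²·s⁻².
  H = Wb/A (inductance = flux per current),
      = kg·m²·s⁻²·A⁻².
  Gy = J/kg (absorbed dose = energy per mass),
      = m²·s⁻².
  So Gy⁻¹ = m⁻²·s².
  Sv = J/kg (equivalent dose = energy per mass),
      = m²·s⁻².
  So Sv² = m⁴·s⁻⁴.
  Wb = V·s (flux: a volt is a weber per second),
      = kg·m²·s⁻²·A⁻¹.
  So Wb² = kg²·m⁴·s⁻⁴·A⁻².
  F = C/V (capacitance = charge per voltage),
      = A·s/(kg·m²·s⁻³·A⁻¹) (substituting C and V),
      = kg⁻¹·m⁻²·s⁴·A².
  Combining: J·H·Gy⁻¹·Sv²·s⁻²·Wb²·kg⁻¹·F = (kg·m²·s⁻²) · (kg·m²·s⁻²·A⁻²) · (m⁻²·s²) · (m⁴·s⁻⁴) · s⁻² · (kg²·m⁴·s⁻⁴·A⁻²) · kg⁻¹ · (kg⁻¹·m⁻²·s⁴·A²) = kg²·m⁸·s⁻⁸·A⁻².
Both reduce to kg²·m⁸·s⁻⁸·A⁻².

Yes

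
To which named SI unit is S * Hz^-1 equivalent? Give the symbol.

S = 1/Ω (conductance is reciprocal resistance),
    = kg⁻¹·m⁻²·s³·A².
Hz = 1/s = s⁻¹ (frequency is cycles per second).
So Hz⁻¹ = s.
Combining: S·Hz⁻¹ = (kg⁻¹·m⁻²·s³·A²) · s = kg⁻¹·m⁻²·s⁴·A².
kg⁻¹·m⁻²·s⁴·A² is the base-SI form of the farad.

F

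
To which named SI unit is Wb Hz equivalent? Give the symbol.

Wb = kg·m²·s⁻²·A⁻¹.
Hz = s⁻¹.
Combining: Wb·Hz = (kg·m²·s⁻²·A⁻¹) · s⁻¹ = kg·m²·s⁻³·A⁻¹.
kg·m²·s⁻³·A⁻¹ is the base-SI form of the volt.

V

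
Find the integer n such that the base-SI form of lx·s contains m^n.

-2

lx = lm/m² (illuminance = luminous flux per area),
    = m⁻²·cd.
Combining: lx·s = (m⁻²·cd) · s = m⁻²·s·cd.
The exponent of m is -2.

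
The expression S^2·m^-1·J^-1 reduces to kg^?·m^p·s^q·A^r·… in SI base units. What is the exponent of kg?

-3

S = 1/Ω (conductance is reciprocal resistance),
    = kg⁻¹·m⁻²·s³·A².
So S² = kg⁻²·m⁻⁴·s⁶·A⁴.
J = N·m (work = force × distance),
    = kg·m²·s⁻².
So J⁻¹ = kg⁻¹·m⁻²·s².
Combining: S²·m⁻¹·J⁻¹ = (kg⁻²·m⁻⁴·s⁶·A⁴) · m⁻¹ · (kg⁻¹·m⁻²·s²) = kg⁻³·m⁻⁷·s⁸·A⁴.
The exponent of kg is -3.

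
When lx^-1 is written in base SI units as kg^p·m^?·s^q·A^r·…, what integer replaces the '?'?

2

lx = lm/m² (illuminance = luminous flux per area),
    = m⁻²·cd.
So lx⁻¹ = m²·cd⁻¹.
The exponent of m is 2.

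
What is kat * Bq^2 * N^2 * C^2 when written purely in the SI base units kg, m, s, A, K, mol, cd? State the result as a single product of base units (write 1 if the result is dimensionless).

kg²·m²·s⁻⁵·A²·mol

kat = mol/s = s⁻¹·mol (catalytic activity).
Bq = 1/s = s⁻¹ (activity is decays per second).
So Bq² = s⁻².
N = kg·m/s² = kg·m·s⁻² (force = mass × acceleration).
So N² = kg²·m²·s⁻⁴.
C = A·s = s·A (charge = current × time).
So C² = s²·A².
Combining: kat·Bq²·N²·C² = (s⁻¹·mol) · s⁻² · (kg²·m²·s⁻⁴) · (s²·A²) = kg²·m²·s⁻⁵·A²·mol.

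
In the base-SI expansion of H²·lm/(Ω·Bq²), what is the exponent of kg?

H = Wb/A (inductance = flux per current),
    = kg·m²·s⁻²·A⁻².
So H² = kg²·m⁴·s⁻⁴·A⁻⁴.
lm = cd·sr = cd (luminous flux; sr is dimensionless).
Ω = V/A (resistance = voltage per current),
    = kg·m²·s⁻³·A⁻².
So Ω⁻¹ = kg⁻¹·m⁻²·s³·A².
Bq = 1/s = s⁻¹ (activity is decays per second).
So Bq⁻² = s².
Combining: H²·lm·Ω⁻¹·Bq⁻² = (kg²·m⁴·s⁻⁴·A⁻⁴) · cd · (kg⁻¹·m⁻²·s³·A²) · s² = kg·m²·s·A⁻²·cd.
The exponent of kg is 1.

1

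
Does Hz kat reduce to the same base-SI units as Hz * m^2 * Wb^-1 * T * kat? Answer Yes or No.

Left side:
  Hz = 1/s = s⁻¹ (frequency is cycles per second).
  kat = mol/s = s⁻¹·mol (catalytic activity).
  Combining: Hz·kat = s⁻¹ · (s⁻¹·mol) = s⁻²·mol.
Right side:
  Hz = s⁻¹.
  Wb = kg·m²·s⁻²·A⁻¹.
  So Wb⁻¹ = kg⁻¹·m⁻²·s²·A.
  T = kg·s⁻²·A⁻¹.
  kat = s⁻¹·mol.
  Combining: Hz·m²·Wb⁻¹·T·kat = s⁻¹ · m² · (kg⁻¹·m⁻²·s²·A) · (kg·s⁻²·A⁻¹) · (s⁻¹·mol) = s⁻²·mol.
Both reduce to s⁻²·mol.

Yes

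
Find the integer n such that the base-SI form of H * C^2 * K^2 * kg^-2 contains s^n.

0

H = Wb/A (inductance = flux per current),
    = kg·m²·s⁻²·A⁻².
C = A·s = s·A (charge = current × time).
So C² = s²·A².
Combining: H·C²·K²·kg⁻² = (kg·m²·s⁻²·A⁻²) · (s²·A²) · K² · kg⁻² = kg⁻¹·m²·K².
The exponent of s is 0.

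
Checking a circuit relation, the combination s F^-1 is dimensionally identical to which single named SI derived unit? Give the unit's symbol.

Ω

F = C/V (capacitance = charge per voltage),
    = A·s/(kg·m²·s⁻³·A⁻¹) (substituting C and V),
    = kg⁻¹·m⁻²·s⁴·A².
So F⁻¹ = kg·m²·s⁻⁴·A⁻².
Combining: s·F⁻¹ = s · (kg·m²·s⁻⁴·A⁻²) = kg·m²·s⁻³·A⁻².
kg·m²·s⁻³·A⁻² is the base-SI form of the ohm.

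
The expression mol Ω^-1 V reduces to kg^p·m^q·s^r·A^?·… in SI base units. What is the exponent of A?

1

Ω = V/A (resistance = voltage per current),
    = kg·m²·s⁻³·A⁻².
So Ω⁻¹ = kg⁻¹·m⁻²·s³·A².
V = W/A (potential = power per current),
    = kg·m²·s⁻³·A⁻¹.
Combining: mol·Ω⁻¹·V = mol · (kg⁻¹·m⁻²·s³·A²) · (kg·m²·s⁻³·A⁻¹) = A·mol.
The exponent of A is 1.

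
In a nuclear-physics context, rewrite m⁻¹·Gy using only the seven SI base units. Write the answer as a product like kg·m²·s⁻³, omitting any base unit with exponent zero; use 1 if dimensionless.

Gy = J/kg (absorbed dose = energy per mass),
    = m²·s⁻².
Combining: m⁻¹·Gy = m⁻¹ · (m²·s⁻²) = m·s⁻².

m·s⁻²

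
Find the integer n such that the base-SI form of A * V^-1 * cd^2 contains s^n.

3

V = W/A (potential = power per current),
    = kg·m²·s⁻³·A⁻¹.
So V⁻¹ = kg⁻¹·m⁻²·s³·A.
Combining: A·V⁻¹·cd² = A · (kg⁻¹·m⁻²·s³·A) · cd² = kg⁻¹·m⁻²·s³·A²·cd².
The exponent of s is 3.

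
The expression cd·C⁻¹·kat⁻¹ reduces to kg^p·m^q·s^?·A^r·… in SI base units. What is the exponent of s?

0

C = s·A.
So C⁻¹ = s⁻¹·A⁻¹.
kat = s⁻¹·mol.
So kat⁻¹ = s·mol⁻¹.
Combining: cd·C⁻¹·kat⁻¹ = cd · (s⁻¹·A⁻¹) · (s·mol⁻¹) = A⁻¹·mol⁻¹·cd.
The exponent of s is 0.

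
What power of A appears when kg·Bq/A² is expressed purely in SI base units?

-2

Bq = s⁻¹.
Combining: A⁻²·kg·Bq = A⁻² · kg · s⁻¹ = kg·s⁻¹·A⁻².
The exponent of A is -2.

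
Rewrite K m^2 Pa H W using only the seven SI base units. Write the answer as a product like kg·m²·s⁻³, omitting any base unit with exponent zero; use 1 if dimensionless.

kg³·m⁵·s⁻⁷·A⁻²·K

Pa = kg·m⁻¹·s⁻².
H = kg·m²·s⁻²·A⁻².
W = kg·m²·s⁻³.
Combining: K·m²·Pa·H·W = K · m² · (kg·m⁻¹·s⁻²) · (kg·m²·s⁻²·A⁻²) · (kg·m²·s⁻³) = kg³·m⁵·s⁻⁷·A⁻²·K.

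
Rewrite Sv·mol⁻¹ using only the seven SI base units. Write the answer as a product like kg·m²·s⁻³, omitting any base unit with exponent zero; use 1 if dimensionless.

Sv = m²·s⁻².
Combining: Sv·mol⁻¹ = (m²·s⁻²) · mol⁻¹ = m²·s⁻²·mol⁻¹.

m²·s⁻²·mol⁻¹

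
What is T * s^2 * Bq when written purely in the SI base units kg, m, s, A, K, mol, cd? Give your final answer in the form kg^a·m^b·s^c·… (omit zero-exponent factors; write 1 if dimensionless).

T = Wb/m² (flux density = flux per area),
    = kg·s⁻²·A⁻¹.
Bq = 1/s = s⁻¹ (activity is decays per second).
Combining: T·s²·Bq = (kg·s⁻²·A⁻¹) · s² · s⁻¹ = kg·s⁻¹·A⁻¹.

kg·s⁻¹·A⁻¹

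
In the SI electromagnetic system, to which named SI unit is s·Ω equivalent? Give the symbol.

H

Ω = V/A (resistance = voltage per current),
    = kg·m²·s⁻³·A⁻².
Combining: s·Ω = s · (kg·m²·s⁻³·A⁻²) = kg·m²·s⁻²·A⁻².
kg·m²·s⁻²·A⁻² is the base-SI form of the henry.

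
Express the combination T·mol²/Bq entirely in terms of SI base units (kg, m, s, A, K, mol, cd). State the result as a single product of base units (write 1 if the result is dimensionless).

kg·s⁻¹·A⁻¹·mol²

Bq = 1/s = s⁻¹ (activity is decays per second).
So Bq⁻¹ = s.
T = Wb/m² (flux density = flux per area),
    = kg·s⁻²·A⁻¹.
Combining: Bq⁻¹·T·mol² = s · (kg·s⁻²·A⁻¹) · mol² = kg·s⁻¹·A⁻¹·mol².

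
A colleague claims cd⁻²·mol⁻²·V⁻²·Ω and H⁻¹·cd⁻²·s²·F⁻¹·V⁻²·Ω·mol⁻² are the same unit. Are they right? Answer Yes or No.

Left side:
  V = W/A (potential = power per current),
      = kg·m²·s⁻³·A⁻¹.
  So V⁻² = kg⁻²·m⁻⁴·s⁶·A².
  Ω = V/A (resistance = voltage per current),
      = kg·m²·s⁻³·A⁻².
  Combining: cd⁻²·mol⁻²·V⁻²·Ω = cd⁻² · mol⁻² · (kg⁻²·m⁻⁴·s⁶·A²) · (kg·m²·s⁻³·A⁻²) = kg⁻¹·m⁻²·s³·mol⁻²·cd⁻².
Right side:
  H = Wb/A (inductance = flux per current),
      = kg·m²·s⁻²·A⁻².
  So H⁻¹ = kg⁻¹·m⁻²·s²·A².
  F = C/V (capacitance = charge per voltage),
      = A·s/(kg·m²·s⁻³·A⁻¹) (substituting C and V),
      = kg⁻¹·m⁻²·s⁴·A².
  So F⁻¹ = kg·m²·s⁻⁴·A⁻².
  V = W/A (potential = power per current),
      = kg·m²·s⁻³·A⁻¹.
  So V⁻² = kg⁻²·m⁻⁴·s⁶·A².
  Ω = V/A (resistance = voltage per current),
      = kg·m²·s⁻³·A⁻².
  Combining: H⁻¹·cd⁻²·s²·F⁻¹·V⁻²·Ω·mol⁻² = (kg⁻¹·m⁻²·s²·A²) · cd⁻² · s² · (kg·m²·s⁻⁴·A⁻²) · (kg⁻²·m⁻⁴·s⁶·A²) · (kg·m²·s⁻³·A⁻²) · mol⁻² = kg⁻¹·m⁻²·s³·mol⁻²·cd⁻².
Both reduce to kg⁻¹·m⁻²·s³·mol⁻²·cd⁻².

Yes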